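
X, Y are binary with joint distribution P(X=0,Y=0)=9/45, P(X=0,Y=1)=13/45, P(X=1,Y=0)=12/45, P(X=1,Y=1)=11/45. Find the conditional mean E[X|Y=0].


P(Y=0) = 21/45
E[X|Y=0] = (0*9 + 1*12)/21 = 12/21 = 4/7

4/7


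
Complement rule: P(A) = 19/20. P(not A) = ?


P(A') = 1 - P(A) = 1 - 19/20 = 1/20

1/20


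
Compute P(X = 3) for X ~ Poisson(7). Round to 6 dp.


P(X=3) = e^(-7) * 7^3 / 3!
≈ 0.0009118819656 * 343 / 6
≈ 0.052129

0.052129


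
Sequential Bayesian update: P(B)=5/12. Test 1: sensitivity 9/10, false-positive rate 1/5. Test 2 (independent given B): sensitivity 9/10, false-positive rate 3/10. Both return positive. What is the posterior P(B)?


After test 1: P(+) = 9/10*5/12 + 1/5*7/12 = 59/120
P(B|+) = (3/8)/(59/120) = 45/59
After test 2 (use post1 as new prior): P(+) = 9/10*45/59 + 3/10*14/59 = 447/590
P(B|+,+) = (81/118)/(447/590) = 135/149

135/149


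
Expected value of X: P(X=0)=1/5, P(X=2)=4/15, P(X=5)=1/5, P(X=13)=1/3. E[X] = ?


E[X] = sum(x * P(x))
= 0*1/5 + 2*4/15 + 5*1/5 + 13*1/3
= 88/15

88/15


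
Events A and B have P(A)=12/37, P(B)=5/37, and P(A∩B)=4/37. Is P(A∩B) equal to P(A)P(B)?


P(A)*P(B) = 12/37*5/37 = 60/1369
P(A∩B) = 4/37 != 60/1369, so not independent

No, A and B are not independent


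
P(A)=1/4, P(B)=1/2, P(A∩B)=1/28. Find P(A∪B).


P(A∪B) = P(A) + P(B) - P(A∩B)
= 1/4 + 1/2 - 1/28 = 5/7

5/7


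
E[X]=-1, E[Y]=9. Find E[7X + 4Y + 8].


E[7X + 4Y + 8] = 7*E[X] + 4*E[Y] + 8
= (7)*(-1) + (4)*(9) + (8)
= -7 + 36 + 8 = 37

37


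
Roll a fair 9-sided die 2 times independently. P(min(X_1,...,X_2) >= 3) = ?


P(min >= 3) = P(all X_i >= 3) = (P(X_1 >= 3))^2
= (7/9)^2 = 49/81

49/81


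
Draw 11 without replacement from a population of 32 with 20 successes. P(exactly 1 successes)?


P(X=1) = C(20,1)*C(12,10) / C(32,11)
= 20*66 / 129024480
= 1320/129024480 = 11/1075204

11/1075204


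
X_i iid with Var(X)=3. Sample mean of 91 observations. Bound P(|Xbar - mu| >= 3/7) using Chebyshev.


Var(Xbar) = Var(X)/n = 3/91
Chebyshev: P(|Xbar-mu| >= 3/7) <= Var(Xbar)/(3/7)^2 = (3/91)/(9/49) = 7/39

7/39


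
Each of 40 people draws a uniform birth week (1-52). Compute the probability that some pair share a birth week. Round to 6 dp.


P(all different) = prod((52-i)/52 for i=0..39) = 0.000000
P(at least one match) = 1 - 0.000000 = 1.000000

1.000000


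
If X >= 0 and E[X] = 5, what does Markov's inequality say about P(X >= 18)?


Markov: P(X >= a) <= E[X]/a
P(X >= 18) <= 5/18

5/18


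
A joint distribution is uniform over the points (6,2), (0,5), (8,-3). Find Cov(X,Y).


E[X]=14/3, E[Y]=4/3, E[XY]=-4
Cov(X,Y) = E[XY] - E[X]E[Y] = -4 - 14/3*4/3 = -92/9

-92/9


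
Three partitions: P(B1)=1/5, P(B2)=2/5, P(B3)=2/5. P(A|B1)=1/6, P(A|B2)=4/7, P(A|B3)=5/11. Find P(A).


P(A) = P(A|B1)P(B1) + P(A|B2)P(B2) + P(A|B3)P(B3)
= 1/6*1/5 + 4/7*2/5 + 5/11*2/5
= 1/30 + 8/35 + 2/11 = 205/462

205/462


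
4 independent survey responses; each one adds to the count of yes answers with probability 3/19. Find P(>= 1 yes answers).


P(at least one) = 1 - P(none)
P(none) = (1 - 3/19)^4 = (16/19)^4 = 65536/130321
P(at least one) = 1 - 65536/130321 = 64785/130321

64785/130321


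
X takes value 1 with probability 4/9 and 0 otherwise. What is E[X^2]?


For Bernoulli: X in {0,1}
E[X^2] = 0^2*(1-4/9) + 1^2*4/9 = 4/9

4/9


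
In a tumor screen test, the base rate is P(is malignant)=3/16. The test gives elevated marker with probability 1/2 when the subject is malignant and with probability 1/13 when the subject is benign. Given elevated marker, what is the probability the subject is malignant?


P(A) = P(A|B)P(B) + P(A|B')P(B') = 1/2*3/16 + 1/13*13/16 = 5/32
P(B|A) = P(A|B)P(B)/P(A) = (3/32)/(5/32) = 3/5

3/5


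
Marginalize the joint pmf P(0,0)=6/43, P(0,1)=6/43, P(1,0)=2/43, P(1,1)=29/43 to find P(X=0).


P(X=0) = P(0,0)+P(0,1) = 6/43 + 6/43 = 12/43

12/43


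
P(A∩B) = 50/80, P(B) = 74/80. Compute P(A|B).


P(A|B) = P(A∩B)/P(B) = (50/80)/(74/80) = 50/74 = 25/37

25/37


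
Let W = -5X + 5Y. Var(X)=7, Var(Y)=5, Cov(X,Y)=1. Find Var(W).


Var(-5X + 5Y) = (-5)^2*Var(X) + 5^2*Var(Y) + 2*(-5)*5*Cov(X,Y)
= 25*7 + 25*5 - 50*1
= 175 + 125 - 50 = 250

250


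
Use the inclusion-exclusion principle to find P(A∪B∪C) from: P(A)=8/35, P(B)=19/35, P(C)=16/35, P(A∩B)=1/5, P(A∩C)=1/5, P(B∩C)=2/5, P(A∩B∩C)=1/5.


P(A∪B∪C) = P(A)+P(B)+P(C) - P(AB)-P(AC)-P(BC) + P(ABC)
= 8/35+19/35+16/35 - 1/5-1/5-2/5 + 1/5
= 22/35

22/35


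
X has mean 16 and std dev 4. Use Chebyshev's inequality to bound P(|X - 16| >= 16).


k = 16/4 = 4
Chebyshev: P(|X-mu| >= k*sigma) <= 1/k^2 = 1/4^2 = 1/16

1/16


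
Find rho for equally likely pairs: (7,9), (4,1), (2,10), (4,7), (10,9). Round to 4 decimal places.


Cov(X,Y) = 2.1200, Var(X) = 7.8400, Var(Y) = 10.5600
rho = Cov/(sqrt(VarX)*sqrt(VarY)) = 0.2330

0.2330


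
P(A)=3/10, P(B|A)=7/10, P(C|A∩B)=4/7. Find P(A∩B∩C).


P(A∩B∩C) = P(A) * P(B|A) * P(C|A∩B)
= 3/10 * 7/10 * 4/7
= 21/100 * 4/7 = 3/25

3/25


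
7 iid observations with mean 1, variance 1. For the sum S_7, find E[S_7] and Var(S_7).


E[S_n] = n*mu = 7*1 = 7
Var(S_n) = n*sigma^2 = 7*1 = 7

E[S_7]=7, Var(S_7)=7


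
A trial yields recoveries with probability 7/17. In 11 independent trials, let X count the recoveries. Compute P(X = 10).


P(X=10) = C(11,10) * p^10 * (1-p)^1
= 11 * 282475249/2015993900449 * 10/17
= 31072277390/34271896307633

31072277390/34271896307633


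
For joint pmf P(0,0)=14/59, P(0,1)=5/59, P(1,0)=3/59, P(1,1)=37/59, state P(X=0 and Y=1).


Read from table: P(X=0, Y=1) = 5/59

5/59


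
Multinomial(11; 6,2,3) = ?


11! = 39916800
Denominator: 6!=720 * 2!=2 * 3!=6
Coefficient = 39916800 / 8640 = 4620

4620


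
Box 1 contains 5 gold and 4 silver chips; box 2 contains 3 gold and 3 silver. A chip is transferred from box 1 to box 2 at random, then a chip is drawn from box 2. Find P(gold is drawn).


P(transfer gold) = 5/9; P(transfer silver) = 4/9
If gold transferred: Urn II has 4 gold of 7, so P(gold|gold moved) = 4/7
If silver transferred: Urn II has 3 gold of 7, so P(gold|silver moved) = 3/7
By total probability: P(gold) = 5/9*4/7 + 4/9*3/7 = 32/63

32/63


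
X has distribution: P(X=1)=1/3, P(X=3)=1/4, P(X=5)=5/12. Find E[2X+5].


E[2X+5] = sum(g(x)*P(x))
= 7*1/3 + 11*1/4 + 15*5/12
= 34/3

34/3


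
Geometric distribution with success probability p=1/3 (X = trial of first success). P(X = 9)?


P(X=9) = (1-p)^8 * p = (2/3)^8 * 1/3
= 256/6561 * 1/3 = 256/19683

256/19683


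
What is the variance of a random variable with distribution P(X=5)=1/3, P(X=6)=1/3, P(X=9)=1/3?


E[X] = 20/3, E[X^2] = 142/3
Var(X) = E[X^2] - (E[X])^2 = 142/3 - (20/3)^2 = 26/9

26/9


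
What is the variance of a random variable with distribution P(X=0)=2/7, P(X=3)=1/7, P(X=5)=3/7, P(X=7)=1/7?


E[X] = 25/7, E[X^2] = 19
Var(X) = E[X^2] - (E[X])^2 = 19 - (25/7)^2 = 306/49

306/49


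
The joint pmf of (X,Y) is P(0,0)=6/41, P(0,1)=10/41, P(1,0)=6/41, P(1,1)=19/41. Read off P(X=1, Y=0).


Read from table: P(X=1, Y=0) = 6/41

6/41


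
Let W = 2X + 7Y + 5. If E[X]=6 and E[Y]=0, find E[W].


E[2X + 7Y + 5] = 2*E[X] + 7*E[Y] + 5
= (2)*(6) + (7)*(0) + (5)
= 12 + 0 + 5 = 17

17


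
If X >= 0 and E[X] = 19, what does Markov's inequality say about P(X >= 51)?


Markov: P(X >= a) <= E[X]/a
P(X >= 51) <= 19/51

19/51


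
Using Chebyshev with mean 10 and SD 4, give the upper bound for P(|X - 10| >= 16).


k = 16/4 = 4
Chebyshev: P(|X-mu| >= k*sigma) <= 1/k^2 = 1/4^2 = 1/16

1/16


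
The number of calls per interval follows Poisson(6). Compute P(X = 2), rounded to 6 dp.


P(X=2) = e^(-6) * 6^2 / 2!
≈ 0.002478752177 * 36 / 2
≈ 0.044618

0.044618


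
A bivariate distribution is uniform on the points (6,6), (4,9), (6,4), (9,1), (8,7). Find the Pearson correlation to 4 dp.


Cov(X,Y) = -3.4400, Var(X) = 3.0400, Var(Y) = 7.4400
rho = Cov/(sqrt(VarX)*sqrt(VarY)) = -0.7233

-0.7233


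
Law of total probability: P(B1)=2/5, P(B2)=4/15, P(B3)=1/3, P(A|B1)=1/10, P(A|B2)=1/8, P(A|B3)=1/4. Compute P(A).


P(A) = P(A|B1)P(B1) + P(A|B2)P(B2) + P(A|B3)P(B3)
= 1/10*2/5 + 1/8*4/15 + 1/4*1/3
= 1/25 + 1/30 + 1/12 = 47/300

47/300


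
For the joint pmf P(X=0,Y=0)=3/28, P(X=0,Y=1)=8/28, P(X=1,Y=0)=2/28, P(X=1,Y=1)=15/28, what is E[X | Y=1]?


P(Y=1) = 23/28
E[X|Y=1] = (0*8 + 1*15)/23 = 15/23

15/23


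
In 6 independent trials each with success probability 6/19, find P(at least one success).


P(at least one) = 1 - P(none)
P(none) = (1 - 6/19)^6 = (13/19)^6 = 4826809/47045881
P(at least one) = 1 - 4826809/47045881 = 42219072/47045881

42219072/47045881


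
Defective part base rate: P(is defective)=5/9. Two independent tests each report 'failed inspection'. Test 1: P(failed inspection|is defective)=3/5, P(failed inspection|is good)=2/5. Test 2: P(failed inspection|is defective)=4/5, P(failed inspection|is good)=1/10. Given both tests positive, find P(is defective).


After test 1: P(+) = 3/5*5/9 + 2/5*4/9 = 23/45
P(B|+) = (1/3)/(23/45) = 15/23
After test 2 (use post1 as new prior): P(+) = 4/5*15/23 + 1/10*8/23 = 64/115
P(B|+,+) = (12/23)/(64/115) = 15/16

15/16


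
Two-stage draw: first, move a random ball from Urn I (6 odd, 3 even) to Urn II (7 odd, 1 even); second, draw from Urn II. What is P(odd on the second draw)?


P(transfer odd) = 6/9 = 2/3; P(transfer even) = 1/3
If odd transferred: Urn II has 8 odd of 9, so P(odd|odd moved) = 8/9
If even transferred: Urn II has 7 odd of 9, so P(odd|even moved) = 7/9
By total probability: P(odd) = 2/3*8/9 + 1/3*7/9 = 23/27

23/27


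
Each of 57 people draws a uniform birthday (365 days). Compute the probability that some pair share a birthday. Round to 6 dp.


P(all different) = prod((365-i)/365 for i=0..56) = 0.009878
P(at least one match) = 1 - 0.009878 = 0.990122

0.990122


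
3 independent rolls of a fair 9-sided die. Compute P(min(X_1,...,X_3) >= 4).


P(min >= 4) = P(all X_i >= 4) = (P(X_1 >= 4))^3
= (6/9)^3 = (2/3)^3 = 8/27

8/27


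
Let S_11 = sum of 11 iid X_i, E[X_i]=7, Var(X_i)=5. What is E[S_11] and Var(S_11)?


E[S_n] = n*mu = 11*7 = 77
Var(S_n) = n*sigma^2 = 11*5 = 55

E[S_11]=77, Var(S_11)=55


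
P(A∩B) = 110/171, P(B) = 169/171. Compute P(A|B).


P(A|B) = P(A∩B)/P(B) = (110/171)/(169/171) = 110/169

110/169


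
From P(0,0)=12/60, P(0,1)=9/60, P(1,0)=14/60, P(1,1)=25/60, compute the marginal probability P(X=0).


P(X=0) = P(0,0)+P(0,1) = 12/60 + 9/60 = 21/60 = 7/20

7/20


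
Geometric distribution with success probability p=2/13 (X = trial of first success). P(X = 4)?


P(X=4) = (1-p)^3 * p = (11/13)^3 * 2/13
= 1331/2197 * 2/13 = 2662/28561

2662/28561


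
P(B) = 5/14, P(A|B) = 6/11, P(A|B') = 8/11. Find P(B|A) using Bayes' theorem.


P(A) = P(A|B)P(B) + P(A|B')P(B') = 6/11*5/14 + 8/11*9/14 = 51/77
P(B|A) = P(A|B)P(B)/P(A) = (15/77)/(51/77) = 5/17

5/17


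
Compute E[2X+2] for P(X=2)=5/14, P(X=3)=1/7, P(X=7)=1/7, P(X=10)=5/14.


E[2X+2] = sum(g(x)*P(x))
= 6*5/14 + 8*1/7 + 16*1/7 + 22*5/14
= 94/7

94/7


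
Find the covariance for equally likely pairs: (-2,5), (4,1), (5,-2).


E[X]=7/3, E[Y]=4/3, E[XY]=-16/3
Cov(X,Y) = E[XY] - E[X]E[Y] = -16/3 - 7/3*4/3 = -76/9

-76/9


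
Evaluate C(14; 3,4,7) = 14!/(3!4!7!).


14! = 87178291200
Denominator: 3!=6 * 4!=24 * 7!=5040
Coefficient = 87178291200 / 725760 = 120120

120120


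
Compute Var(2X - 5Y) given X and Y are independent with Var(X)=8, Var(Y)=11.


Independence => Cov(X,Y)=0
Var(2X - 5Y) = 2^2*Var(X) + (-5)^2*Var(Y)
= 4*8 + 25*11 = 307

307


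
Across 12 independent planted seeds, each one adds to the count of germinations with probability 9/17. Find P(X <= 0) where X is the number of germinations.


P(X<=0) = P(X=0)
= 68719476736/582622237229761
= 68719476736/582622237229761

68719476736/582622237229761


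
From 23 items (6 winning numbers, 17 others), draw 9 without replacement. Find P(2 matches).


P(X=2) = C(6,2)*C(17,7) / C(23,9)
= 15*19448 / 817190
= 291720/817190 = 156/437

156/437


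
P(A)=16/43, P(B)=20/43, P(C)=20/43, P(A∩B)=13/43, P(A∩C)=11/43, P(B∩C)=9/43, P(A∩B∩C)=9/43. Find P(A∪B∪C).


P(A∪B∪C) = P(A)+P(B)+P(C) - P(AB)-P(AC)-P(BC) + P(ABC)
= 16/43+20/43+20/43 - 13/43-11/43-9/43 + 9/43
= 32/43

32/43


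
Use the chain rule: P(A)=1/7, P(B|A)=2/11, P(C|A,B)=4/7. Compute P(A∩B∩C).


P(A∩B∩C) = P(A) * P(B|A) * P(C|A∩B)
= 1/7 * 2/11 * 4/7
= 2/77 * 4/7 = 8/539

8/539


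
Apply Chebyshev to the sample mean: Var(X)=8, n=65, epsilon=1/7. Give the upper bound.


Var(Xbar) = Var(X)/n = 8/65
Chebyshev: P(|Xbar-mu| >= 1/7) <= Var(Xbar)/(1/7)^2 = (8/65)/(1/49) = 392/65
Bound exceeds 1, so trivial bound: 1

1


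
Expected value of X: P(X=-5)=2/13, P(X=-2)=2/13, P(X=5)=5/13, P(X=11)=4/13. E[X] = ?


E[X] = sum(x * P(x))
= -5*2/13 - 2*2/13 + 5*5/13 + 11*4/13
= 55/13

55/13


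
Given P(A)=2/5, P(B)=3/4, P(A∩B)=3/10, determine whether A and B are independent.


P(A)*P(B) = 2/5*3/4 = 3/10
P(A∩B) = 3/10, which equals P(A)P(B), so independent

Yes, A and B are independent


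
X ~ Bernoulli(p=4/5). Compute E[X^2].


For Bernoulli: X in {0,1}
E[X^2] = 0^2*(1-4/5) + 1^2*4/5 = 4/5

4/5


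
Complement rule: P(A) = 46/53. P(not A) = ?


P(A') = 1 - P(A) = 1 - 46/53 = 7/53

7/53


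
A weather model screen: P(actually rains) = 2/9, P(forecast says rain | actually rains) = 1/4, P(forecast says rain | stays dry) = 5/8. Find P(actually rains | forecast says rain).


P(A) = P(A|B)P(B) + P(A|B')P(B') = 1/4*2/9 + 5/8*7/9 = 13/24
P(B|A) = P(A|B)P(B)/P(A) = (1/18)/(13/24) = 4/39

4/39


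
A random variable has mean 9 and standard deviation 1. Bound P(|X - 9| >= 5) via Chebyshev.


k = 5/1 = 5
Chebyshev: P(|X-mu| >= k*sigma) <= 1/k^2 = 1/5^2 = 1/25

1/25


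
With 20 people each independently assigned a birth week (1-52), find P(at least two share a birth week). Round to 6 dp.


P(all different) = prod((52-i)/52 for i=0..19) = 0.014669
P(at least one match) = 1 - 0.014669 = 0.985331

0.985331


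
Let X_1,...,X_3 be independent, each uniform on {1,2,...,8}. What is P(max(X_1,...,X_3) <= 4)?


P(max <= 4) = P(all X_i <= 4) = (P(X_1 <= 4))^3
= (4/8)^3 = (1/2)^3 = 1/8

1/8


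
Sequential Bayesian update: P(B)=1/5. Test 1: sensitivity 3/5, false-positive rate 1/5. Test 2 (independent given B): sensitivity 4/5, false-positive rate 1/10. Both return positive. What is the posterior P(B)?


After test 1: P(+) = 3/5*1/5 + 1/5*4/5 = 7/25
P(B|+) = (3/25)/(7/25) = 3/7
After test 2 (use post1 as new prior): P(+) = 4/5*3/7 + 1/10*4/7 = 2/5
P(B|+,+) = (12/35)/(2/5) = 6/7

6/7


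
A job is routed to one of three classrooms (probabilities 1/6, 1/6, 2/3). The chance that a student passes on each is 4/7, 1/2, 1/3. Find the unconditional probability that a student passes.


P(A) = P(A|B1)P(B1) + P(A|B2)P(B2) + P(A|B3)P(B3)
= 4/7*1/6 + 1/2*1/6 + 1/3*2/3
= 2/21 + 1/12 + 2/9 = 101/252

101/252


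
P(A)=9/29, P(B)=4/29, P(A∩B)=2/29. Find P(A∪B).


P(A∪B) = P(A) + P(B) - P(A∩B)
= 9/29 + 4/29 - 2/29 = 11/29

11/29


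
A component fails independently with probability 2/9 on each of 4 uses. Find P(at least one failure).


P(at least one) = 1 - P(none)
P(none) = (1 - 2/9)^4 = (7/9)^4 = 2401/6561
P(at least one) = 1 - 2401/6561 = 4160/6561

4160/6561


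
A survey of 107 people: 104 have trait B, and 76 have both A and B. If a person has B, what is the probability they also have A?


P(A|B) = P(A∩B)/P(B) = (76/107)/(104/107) = 76/104 = 19/26

19/26


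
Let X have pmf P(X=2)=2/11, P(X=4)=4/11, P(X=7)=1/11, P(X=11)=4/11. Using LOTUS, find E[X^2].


E[X^2] = sum(g(x)*P(x))
= 4*2/11 + 16*4/11 + 49*1/11 + 121*4/11
= 55

55


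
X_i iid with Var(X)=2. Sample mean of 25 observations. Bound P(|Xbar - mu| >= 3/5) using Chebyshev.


Var(Xbar) = Var(X)/n = 2/25
Chebyshev: P(|Xbar-mu| >= 3/5) <= Var(Xbar)/(3/5)^2 = (2/25)/(9/25) = 2/9

2/9


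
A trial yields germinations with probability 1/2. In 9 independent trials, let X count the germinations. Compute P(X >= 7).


P(X>=7) = P(X=7) + P(X=8) + P(X=9)
= 9/128 + 9/512 + 1/512
= 23/256

23/256


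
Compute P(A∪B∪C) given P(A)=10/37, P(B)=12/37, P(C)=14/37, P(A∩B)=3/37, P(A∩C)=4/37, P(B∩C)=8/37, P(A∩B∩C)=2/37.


P(A∪B∪C) = P(A)+P(B)+P(C) - P(AB)-P(AC)-P(BC) + P(ABC)
= 10/37+12/37+14/37 - 3/37-4/37-8/37 + 2/37
= 23/37

23/37


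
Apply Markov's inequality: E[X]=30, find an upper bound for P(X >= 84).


Markov: P(X >= a) <= E[X]/a
P(X >= 84) <= 30/84 = 5/14

5/14


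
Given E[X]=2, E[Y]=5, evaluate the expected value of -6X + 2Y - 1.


E[-6X + 2Y - 1] = -6*E[X] + 2*E[Y] - 1
= (-6)*(2) + (2)*(5) + (-1)
= -12 + 10 - 1 = -3

-3


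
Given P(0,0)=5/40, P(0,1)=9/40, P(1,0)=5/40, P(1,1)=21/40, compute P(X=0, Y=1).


Read from table: P(X=0, Y=1) = 9/40

9/40


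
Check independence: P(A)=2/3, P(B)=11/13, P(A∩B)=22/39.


P(A)*P(B) = 2/3*11/13 = 22/39
P(A∩B) = 22/39, which equals P(A)P(B), so independent

Yes, A and B are independent


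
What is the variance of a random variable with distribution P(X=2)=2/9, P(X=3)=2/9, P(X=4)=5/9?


E[X] = 10/3, E[X^2] = 106/9
Var(X) = E[X^2] - (E[X])^2 = 106/9 - (10/3)^2 = 2/3

2/3


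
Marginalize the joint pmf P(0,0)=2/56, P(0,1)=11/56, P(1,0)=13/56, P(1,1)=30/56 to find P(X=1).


P(X=1) = P(1,0)+P(1,1) = 13/56 + 30/56 = 43/56

43/56


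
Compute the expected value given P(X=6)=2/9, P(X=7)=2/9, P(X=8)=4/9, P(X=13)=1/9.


E[X] = sum(x * P(x))
= 6*2/9 + 7*2/9 + 8*4/9 + 13*1/9
= 71/9

71/9


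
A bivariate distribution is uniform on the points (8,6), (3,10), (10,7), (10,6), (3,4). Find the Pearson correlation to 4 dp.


Cov(X,Y) = -0.8800, Var(X) = 10.1600, Var(Y) = 3.8400
rho = Cov/(sqrt(VarX)*sqrt(VarY)) = -0.1409

-0.1409


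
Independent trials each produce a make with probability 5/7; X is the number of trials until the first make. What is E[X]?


For geometric (trials until first success), E[X] = 1/p = 1/(5/7) = 7/5

7/5


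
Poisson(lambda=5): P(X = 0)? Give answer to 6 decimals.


P(X=0) = e^(-5) * 5^0 / 0!
≈ 0.006737946999 * 1 / 1
≈ 0.006738

0.006738


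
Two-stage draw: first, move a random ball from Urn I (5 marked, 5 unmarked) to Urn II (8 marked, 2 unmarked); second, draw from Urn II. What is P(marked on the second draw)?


P(transfer marked) = 5/10 = 1/2; P(transfer unmarked) = 1/2
If marked transferred: Urn II has 9 marked of 11, so P(marked|marked moved) = 9/11
If unmarked transferred: Urn II has 8 marked of 11, so P(marked|unmarked moved) = 8/11
By total probability: P(marked) = 1/2*9/11 + 1/2*8/11 = 17/22

17/22


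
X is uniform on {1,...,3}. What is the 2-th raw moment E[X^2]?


E[X^2] = (1/3) * sum(x^2 for x=1..3)
= 14/3

14/3


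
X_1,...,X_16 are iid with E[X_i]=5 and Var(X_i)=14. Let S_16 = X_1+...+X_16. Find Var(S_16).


By independence, Var(S_n) = n*Var(X_1) = 16*14 = 224

224


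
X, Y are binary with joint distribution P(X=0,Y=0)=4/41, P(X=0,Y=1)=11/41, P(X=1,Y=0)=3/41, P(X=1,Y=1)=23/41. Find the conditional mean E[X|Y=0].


P(Y=0) = 7/41
E[X|Y=0] = (0*4 + 1*3)/7 = 3/7

3/7


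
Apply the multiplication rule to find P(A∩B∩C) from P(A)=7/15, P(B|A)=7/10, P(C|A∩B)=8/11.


P(A∩B∩C) = P(A) * P(B|A) * P(C|A∩B)
= 7/15 * 7/10 * 8/11
= 49/150 * 8/11 = 196/825

196/825


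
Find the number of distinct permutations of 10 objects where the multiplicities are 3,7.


10! = 3628800
Denominator: 3!=6 * 7!=5040
Coefficient = 3628800 / 30240 = 120

120


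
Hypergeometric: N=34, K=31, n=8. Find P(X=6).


P(X=6) = C(31,6)*C(3,2) / C(34,8)
= 736281*3 / 18156204
= 2208843/18156204 = 91/748

91/748


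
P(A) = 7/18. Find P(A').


P(A') = 1 - P(A) = 1 - 7/18 = 11/18

11/18


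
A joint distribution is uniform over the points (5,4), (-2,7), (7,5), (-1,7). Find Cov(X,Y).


E[X]=9/4, E[Y]=23/4, E[XY]=17/2
Cov(X,Y) = E[XY] - E[X]E[Y] = 17/2 - 9/4*23/4 = -71/16

-71/16


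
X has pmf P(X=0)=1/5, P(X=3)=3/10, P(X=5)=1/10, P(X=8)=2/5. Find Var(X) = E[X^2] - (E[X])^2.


E[X] = 23/5, E[X^2] = 154/5
Var(X) = E[X^2] - (E[X])^2 = 154/5 - (23/5)^2 = 241/25

241/25


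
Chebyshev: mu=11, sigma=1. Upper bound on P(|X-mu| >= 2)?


k = 2/1 = 2
Chebyshev: P(|X-mu| >= k*sigma) <= 1/k^2 = 1/2^2 = 1/4

1/4


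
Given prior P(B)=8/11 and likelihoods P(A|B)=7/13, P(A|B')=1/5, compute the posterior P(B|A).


P(A) = P(A|B)P(B) + P(A|B')P(B') = 7/13*8/11 + 1/5*3/11 = 29/65
P(B|A) = P(A|B)P(B)/P(A) = (56/143)/(29/65) = 280/319

280/319


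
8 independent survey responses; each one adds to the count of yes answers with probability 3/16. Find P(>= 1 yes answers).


P(at least one) = 1 - P(none)
P(none) = (1 - 3/16)^8 = (13/16)^8 = 815730721/4294967296
P(at least one) = 1 - 815730721/4294967296 = 3479236575/4294967296

3479236575/4294967296


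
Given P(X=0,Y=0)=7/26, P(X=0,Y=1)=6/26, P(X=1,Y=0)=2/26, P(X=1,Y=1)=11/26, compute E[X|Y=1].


P(Y=1) = 17/26
E[X|Y=1] = (0*6 + 1*11)/17 = 11/17

11/17


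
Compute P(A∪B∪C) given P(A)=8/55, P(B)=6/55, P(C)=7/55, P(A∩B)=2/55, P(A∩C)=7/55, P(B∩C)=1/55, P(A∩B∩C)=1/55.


P(A∪B∪C) = P(A)+P(B)+P(C) - P(AB)-P(AC)-P(BC) + P(ABC)
= 8/55+6/55+7/55 - 2/55-7/55-1/55 + 1/55
= 12/55

12/55


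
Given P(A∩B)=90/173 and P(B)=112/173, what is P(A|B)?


P(A|B) = P(A∩B)/P(B) = (90/173)/(112/173) = 90/112 = 45/56

45/56


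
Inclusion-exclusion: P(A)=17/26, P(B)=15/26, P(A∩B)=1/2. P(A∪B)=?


P(A∪B) = P(A) + P(B) - P(A∩B)
= 17/26 + 15/26 - 1/2 = 19/26

19/26


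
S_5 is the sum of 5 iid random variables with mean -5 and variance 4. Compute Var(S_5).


By independence, Var(S_n) = n*Var(X_1) = 5*4 = 20

20


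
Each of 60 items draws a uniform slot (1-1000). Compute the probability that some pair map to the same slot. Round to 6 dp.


P(all different) = prod((1000-i)/1000 for i=0..59) = 0.164279
P(at least one match) = 1 - 0.164279 = 0.835721

0.835721


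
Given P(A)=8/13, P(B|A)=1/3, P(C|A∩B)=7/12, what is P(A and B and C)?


P(A∩B∩C) = P(A) * P(B|A) * P(C|A∩B)
= 8/13 * 1/3 * 7/12
= 8/39 * 7/12 = 14/117

14/117


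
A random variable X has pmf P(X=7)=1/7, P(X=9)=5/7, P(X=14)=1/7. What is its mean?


E[X] = sum(x * P(x))
= 7*1/7 + 9*5/7 + 14*1/7
= 66/7

66/7


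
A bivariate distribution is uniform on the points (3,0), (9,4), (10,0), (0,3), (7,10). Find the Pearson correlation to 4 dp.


Cov(X,Y) = 1.4800, Var(X) = 14.1600, Var(Y) = 13.4400
rho = Cov/(sqrt(VarX)*sqrt(VarY)) = 0.1073

0.1073


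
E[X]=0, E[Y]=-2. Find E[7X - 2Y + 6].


E[7X - 2Y + 6] = 7*E[X] - 2*E[Y] + 6
= (7)*(0) + (-2)*(-2) + (6)
= 0 + 4 + 6 = 10

10


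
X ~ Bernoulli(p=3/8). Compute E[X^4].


For Bernoulli: X in {0,1}
E[X^4] = 0^4*(1-3/8) + 1^4*3/8 = 3/8

3/8


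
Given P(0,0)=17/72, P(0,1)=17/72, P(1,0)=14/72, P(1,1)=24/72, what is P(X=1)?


P(X=1) = P(1,0)+P(1,1) = 14/72 + 24/72 = 38/72 = 19/36

19/36


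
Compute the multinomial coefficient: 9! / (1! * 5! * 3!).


9! = 362880
Denominator: 1!=1 * 5!=120 * 3!=6
Coefficient = 362880 / 720 = 504

504


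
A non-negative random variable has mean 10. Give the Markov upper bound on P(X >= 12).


Markov: P(X >= a) <= E[X]/a
P(X >= 12) <= 10/12 = 5/6

5/6


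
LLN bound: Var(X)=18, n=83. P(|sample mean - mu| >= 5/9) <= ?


Var(Xbar) = Var(X)/n = 18/83
Chebyshev: P(|Xbar-mu| >= 5/9) <= Var(Xbar)/(5/9)^2 = (18/83)/(25/81) = 1458/2075

1458/2075


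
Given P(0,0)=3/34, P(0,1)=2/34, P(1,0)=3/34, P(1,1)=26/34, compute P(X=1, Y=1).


Read from table: P(X=1, Y=1) = 26/34 = 13/17

13/17


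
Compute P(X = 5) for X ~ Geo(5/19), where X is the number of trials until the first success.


P(X=5) = (1-p)^4 * p = (14/19)^4 * 5/19
= 38416/130321 * 5/19 = 192080/2476099

192080/2476099


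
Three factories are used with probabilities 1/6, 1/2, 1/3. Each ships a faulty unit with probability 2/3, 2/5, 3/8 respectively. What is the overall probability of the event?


P(A) = P(A|B1)P(B1) + P(A|B2)P(B2) + P(A|B3)P(B3)
= 2/3*1/6 + 2/5*1/2 + 3/8*1/3
= 1/9 + 1/5 + 1/8 = 157/360

157/360


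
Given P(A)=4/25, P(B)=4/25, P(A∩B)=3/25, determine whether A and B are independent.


P(A)*P(B) = 4/25*4/25 = 16/625
P(A∩B) = 3/25 != 16/625, so not independent

No, A and B are not independent


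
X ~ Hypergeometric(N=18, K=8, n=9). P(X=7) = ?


P(X=7) = C(8,7)*C(10,2) / C(18,9)
= 8*45 / 48620
= 360/48620 = 18/2431

18/2431


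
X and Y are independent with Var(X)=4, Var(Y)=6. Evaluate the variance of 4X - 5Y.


Independence => Cov(X,Y)=0
Var(4X - 5Y) = 4^2*Var(X) + (-5)^2*Var(Y)
= 16*4 + 25*6 = 214

214


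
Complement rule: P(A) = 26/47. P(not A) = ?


P(A') = 1 - P(A) = 1 - 26/47 = 21/47

21/47


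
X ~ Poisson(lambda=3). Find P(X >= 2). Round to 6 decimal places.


P(X>=2) = 1 - P(X<=1) = 1 - (e^(-3)*3^0/0! + e^(-3)*3^1/1!)
≈ 1 - (0.0497870684 + 0.1493612051)
= 1 - 0.1991482735 = 0.8008517265
≈ 0.800852

0.800852


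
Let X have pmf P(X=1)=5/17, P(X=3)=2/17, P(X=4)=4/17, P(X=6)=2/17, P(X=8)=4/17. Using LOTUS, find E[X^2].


E[X^2] = sum(g(x)*P(x))
= 1*5/17 + 9*2/17 + 16*4/17 + 36*2/17 + 64*4/17
= 415/17

415/17


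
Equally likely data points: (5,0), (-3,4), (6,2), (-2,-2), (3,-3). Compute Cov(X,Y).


E[X]=9/5, E[Y]=1/5, E[XY]=-1
Cov(X,Y) = E[XY] - E[X]E[Y] = -1 - 9/5*1/5 = -34/25

-34/25


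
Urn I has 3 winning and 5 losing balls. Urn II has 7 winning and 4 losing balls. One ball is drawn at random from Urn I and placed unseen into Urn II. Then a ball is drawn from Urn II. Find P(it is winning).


P(transfer winning) = 3/8; P(transfer losing) = 5/8
If winning transferred: Urn II has 8 winning of 12, so P(winning|winning moved) = 2/3
If losing transferred: Urn II has 7 winning of 12, so P(winning|losing moved) = 7/12
By total probability: P(winning) = 3/8*2/3 + 5/8*7/12 = 59/96

59/96


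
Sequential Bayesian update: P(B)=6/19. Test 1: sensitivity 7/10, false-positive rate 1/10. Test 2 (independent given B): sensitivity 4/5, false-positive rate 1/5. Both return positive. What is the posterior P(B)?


After test 1: P(+) = 7/10*6/19 + 1/10*13/19 = 11/38
P(B|+) = (21/95)/(11/38) = 42/55
After test 2 (use post1 as new prior): P(+) = 4/5*42/55 + 1/5*13/55 = 181/275
P(B|+,+) = (168/275)/(181/275) = 168/181

168/181


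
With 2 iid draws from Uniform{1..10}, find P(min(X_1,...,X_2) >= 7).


P(min >= 7) = P(all X_i >= 7) = (P(X_1 >= 7))^2
= (4/10)^2 = (2/5)^2 = 4/25

4/25


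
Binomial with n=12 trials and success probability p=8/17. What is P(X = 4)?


P(X=4) = C(12,4) * p^4 * (1-p)^8
= 495 * 4096/83521 * 43046721/6975757441
= 87278087761920/582622237229761

87278087761920/582622237229761


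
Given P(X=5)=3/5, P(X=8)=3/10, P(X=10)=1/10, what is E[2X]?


E[2X] = sum(g(x)*P(x))
= 10*3/5 + 16*3/10 + 20*1/10
= 64/5

64/5


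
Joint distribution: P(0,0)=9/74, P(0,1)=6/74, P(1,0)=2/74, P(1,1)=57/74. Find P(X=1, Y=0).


Read from table: P(X=1, Y=0) = 2/74 = 1/37

1/37


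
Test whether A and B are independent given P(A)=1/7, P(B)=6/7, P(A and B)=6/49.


P(A)*P(B) = 1/7*6/7 = 6/49
P(A∩B) = 6/49, which equals P(A)P(B), so independent

Yes, A and B are independent


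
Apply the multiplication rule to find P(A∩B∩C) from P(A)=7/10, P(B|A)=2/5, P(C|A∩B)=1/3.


P(A∩B∩C) = P(A) * P(B|A) * P(C|A∩B)
= 7/10 * 2/5 * 1/3
= 7/25 * 1/3 = 7/75

7/75


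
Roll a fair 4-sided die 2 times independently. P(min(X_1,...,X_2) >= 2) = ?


P(min >= 2) = P(all X_i >= 2) = (P(X_1 >= 2))^2
= (3/4)^2 = 9/16

9/16


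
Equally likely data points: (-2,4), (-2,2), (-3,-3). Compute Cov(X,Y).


E[X]=-7/3, E[Y]=1, E[XY]=-1
Cov(X,Y) = E[XY] - E[X]E[Y] = -1 + 7/3*1 = 4/3

4/3


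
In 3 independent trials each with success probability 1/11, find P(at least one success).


P(at least one) = 1 - P(none)
P(none) = (1 - 1/11)^3 = (10/11)^3 = 1000/1331
P(at least one) = 1 - 1000/1331 = 331/1331

331/1331


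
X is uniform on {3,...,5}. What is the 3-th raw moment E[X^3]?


E[X^3] = (1/3) * sum(x^3 for x=3..5)
= 216/3 = 72

72


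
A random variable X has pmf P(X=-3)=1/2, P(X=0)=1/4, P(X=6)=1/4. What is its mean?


E[X] = sum(x * P(x))
= -3*1/2 + 0*1/4 + 6*1/4
= 0

0


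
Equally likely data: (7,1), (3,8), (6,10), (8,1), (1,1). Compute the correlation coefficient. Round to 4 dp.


Cov(X,Y) = -1.0000, Var(X) = 6.8000, Var(Y) = 15.7600
rho = Cov/(sqrt(VarX)*sqrt(VarY)) = -0.0966

-0.0966


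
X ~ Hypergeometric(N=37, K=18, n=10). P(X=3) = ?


P(X=3) = C(18,3)*C(19,7) / C(37,10)
= 816*50388 / 348330136
= 41116608/348330136 = 302328/2561251

302328/2561251


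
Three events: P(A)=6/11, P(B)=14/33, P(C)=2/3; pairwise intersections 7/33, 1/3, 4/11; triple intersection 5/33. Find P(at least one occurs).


P(A∪B∪C) = P(A)+P(B)+P(C) - P(AB)-P(AC)-P(BC) + P(ABC)
= 6/11+14/33+2/3 - 7/33-1/3-4/11 + 5/33
= 29/33

29/33


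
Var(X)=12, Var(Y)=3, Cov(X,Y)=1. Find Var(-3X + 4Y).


Var(-3X + 4Y) = (-3)^2*Var(X) + 4^2*Var(Y) + 2*(-3)*4*Cov(X,Y)
= 9*12 + 16*3 - 24*1
= 108 + 48 - 24 = 132

132


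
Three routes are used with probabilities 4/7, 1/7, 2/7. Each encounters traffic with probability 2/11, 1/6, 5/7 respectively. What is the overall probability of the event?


P(A) = P(A|B1)P(B1) + P(A|B2)P(B2) + P(A|B3)P(B3)
= 2/11*4/7 + 1/6*1/7 + 5/7*2/7
= 8/77 + 1/42 + 10/49 = 1073/3234

1073/3234


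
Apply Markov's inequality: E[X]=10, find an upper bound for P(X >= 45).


Markov: P(X >= a) <= E[X]/a
P(X >= 45) <= 10/45 = 2/9

2/9


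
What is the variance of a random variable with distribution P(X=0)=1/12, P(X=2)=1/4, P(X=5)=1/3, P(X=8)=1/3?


E[X] = 29/6, E[X^2] = 92/3
Var(X) = E[X^2] - (E[X])^2 = 92/3 - (29/6)^2 = 263/36

263/36


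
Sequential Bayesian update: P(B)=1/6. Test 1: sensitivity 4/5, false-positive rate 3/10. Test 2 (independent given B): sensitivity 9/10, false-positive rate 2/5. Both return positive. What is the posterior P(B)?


After test 1: P(+) = 4/5*1/6 + 3/10*5/6 = 23/60
P(B|+) = (2/15)/(23/60) = 8/23
After test 2 (use post1 as new prior): P(+) = 9/10*8/23 + 2/5*15/23 = 66/115
P(B|+,+) = (36/115)/(66/115) = 6/11

6/11


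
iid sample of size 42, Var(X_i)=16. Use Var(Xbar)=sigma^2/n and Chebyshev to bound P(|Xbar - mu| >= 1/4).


Var(Xbar) = Var(X)/n = 16/42
Chebyshev: P(|Xbar-mu| >= 1/4) <= Var(Xbar)/(1/4)^2 = (8/21)/(1/16) = 128/21
Bound exceeds 1, so trivial bound: 1

1


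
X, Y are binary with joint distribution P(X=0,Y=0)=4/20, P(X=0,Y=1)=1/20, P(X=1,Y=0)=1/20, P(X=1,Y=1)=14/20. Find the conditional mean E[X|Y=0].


P(Y=0) = 5/20
E[X|Y=0] = (0*4 + 1*1)/5 = 1/5

1/5


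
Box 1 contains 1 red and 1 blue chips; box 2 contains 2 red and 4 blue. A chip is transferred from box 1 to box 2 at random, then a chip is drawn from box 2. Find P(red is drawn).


P(transfer red) = 1/2; P(transfer blue) = 1/2
If red transferred: Urn II has 3 red of 7, so P(red|red moved) = 3/7
If blue transferred: Urn II has 2 red of 7, so P(red|blue moved) = 2/7
By total probability: P(red) = 1/2*3/7 + 1/2*2/7 = 5/14

5/14


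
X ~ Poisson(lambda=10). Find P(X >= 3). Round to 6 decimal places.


P(X>=3) = 1 - P(X<=2) = 1 - (e^(-10)*10^0/0! + e^(-10)*10^1/1! + e^(-10)*10^2/2!)
≈ 1 - (0.0000453999 + 0.0004539993 + 0.0022699965)
= 1 - 0.0027693957 = 0.9972306043
≈ 0.997231

0.997231


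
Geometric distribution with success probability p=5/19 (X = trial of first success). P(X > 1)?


P(X > 1) = P(first 1 trials all fail) = (1-p)^1 = (14/19)^1 = 14/19

14/19


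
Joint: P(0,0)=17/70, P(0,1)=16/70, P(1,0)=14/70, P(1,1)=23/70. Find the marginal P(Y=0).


P(Y=0) = P(0,0)+P(1,0) = 17/70 + 14/70 = 31/70

31/70


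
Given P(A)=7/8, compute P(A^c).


P(A') = 1 - P(A) = 1 - 7/8 = 1/8

1/8


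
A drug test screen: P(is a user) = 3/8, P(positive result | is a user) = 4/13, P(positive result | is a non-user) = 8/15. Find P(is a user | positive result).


P(A) = P(A|B)P(B) + P(A|B')P(B') = 4/13*3/8 + 8/15*5/8 = 35/78
P(B|A) = P(A|B)P(B)/P(A) = (3/26)/(35/78) = 9/35

9/35


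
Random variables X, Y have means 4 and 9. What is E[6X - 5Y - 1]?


E[6X - 5Y - 1] = 6*E[X] - 5*E[Y] - 1
= (6)*(4) + (-5)*(9) + (-1)
= 24 - 45 - 1 = -22

-22


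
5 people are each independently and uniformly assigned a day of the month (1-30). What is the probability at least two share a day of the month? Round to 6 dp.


P(all different) = prod((30-i)/30 for i=0..4) = 0.703733
P(at least one match) = 1 - 0.703733 = 0.296267

0.296267


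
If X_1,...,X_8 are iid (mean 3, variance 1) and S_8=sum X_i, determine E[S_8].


E[S_n] = n*E[X_1] = 8*3 = 24

24


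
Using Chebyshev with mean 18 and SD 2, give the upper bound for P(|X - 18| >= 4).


k = 4/2 = 2
Chebyshev: P(|X-mu| >= k*sigma) <= 1/k^2 = 1/2^2 = 1/4

1/4


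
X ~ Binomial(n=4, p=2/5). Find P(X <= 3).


P(X<=3) = P(X=0) + P(X=1) + P(X=2) + P(X=3)
= 81/625 + 216/625 + 216/625 + 96/625
= 609/625

609/625


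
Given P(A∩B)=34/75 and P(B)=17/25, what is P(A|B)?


P(A|B) = P(A∩B)/P(B) = (68/150)/(102/150) = 68/102 = 2/3

2/3


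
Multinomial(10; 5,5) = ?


10! = 3628800
Denominator: 5!=120 * 5!=120
Coefficient = 3628800 / 14400 = 252

252


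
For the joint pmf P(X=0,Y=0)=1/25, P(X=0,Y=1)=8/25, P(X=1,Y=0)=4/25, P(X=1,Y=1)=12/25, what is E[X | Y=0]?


P(Y=0) = 5/25
E[X|Y=0] = (0*1 + 1*4)/5 = 4/5

4/5


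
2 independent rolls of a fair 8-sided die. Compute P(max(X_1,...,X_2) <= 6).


P(max <= 6) = P(all X_i <= 6) = (P(X_1 <= 6))^2
= (6/8)^2 = (3/4)^2 = 9/16

9/16


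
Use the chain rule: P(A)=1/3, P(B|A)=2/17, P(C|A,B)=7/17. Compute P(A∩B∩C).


P(A∩B∩C) = P(A) * P(B|A) * P(C|A∩B)
= 1/3 * 2/17 * 7/17
= 2/51 * 7/17 = 14/867

14/867


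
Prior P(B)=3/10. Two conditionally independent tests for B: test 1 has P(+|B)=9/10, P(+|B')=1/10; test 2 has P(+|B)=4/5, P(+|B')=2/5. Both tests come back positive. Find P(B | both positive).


After test 1: P(+) = 9/10*3/10 + 1/10*7/10 = 17/50
P(B|+) = (27/100)/(17/50) = 27/34
After test 2 (use post1 as new prior): P(+) = 4/5*27/34 + 2/5*7/34 = 61/85
P(B|+,+) = (54/85)/(61/85) = 54/61

54/61


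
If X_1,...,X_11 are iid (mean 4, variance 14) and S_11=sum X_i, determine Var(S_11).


By independence, Var(S_n) = n*Var(X_1) = 11*14 = 154

154


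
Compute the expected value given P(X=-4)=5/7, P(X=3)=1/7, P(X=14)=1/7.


E[X] = sum(x * P(x))
= -4*5/7 + 3*1/7 + 14*1/7
= -3/7

-3/7


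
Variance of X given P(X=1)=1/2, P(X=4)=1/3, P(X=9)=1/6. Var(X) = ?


E[X] = 10/3, E[X^2] = 58/3
Var(X) = E[X^2] - (E[X])^2 = 58/3 - (10/3)^2 = 74/9

74/9


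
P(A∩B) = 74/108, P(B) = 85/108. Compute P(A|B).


P(A|B) = P(A∩B)/P(B) = (74/108)/(85/108) = 74/85

74/85


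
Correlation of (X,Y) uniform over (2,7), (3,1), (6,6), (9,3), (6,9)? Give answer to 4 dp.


Cov(X,Y) = -0.2400, Var(X) = 6.1600, Var(Y) = 8.1600
rho = Cov/(sqrt(VarX)*sqrt(VarY)) = -0.0339

-0.0339


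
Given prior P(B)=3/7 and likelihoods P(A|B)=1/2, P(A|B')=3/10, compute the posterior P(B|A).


P(A) = P(A|B)P(B) + P(A|B')P(B') = 1/2*3/7 + 3/10*4/7 = 27/70
P(B|A) = P(A|B)P(B)/P(A) = (3/14)/(27/70) = 5/9

5/9


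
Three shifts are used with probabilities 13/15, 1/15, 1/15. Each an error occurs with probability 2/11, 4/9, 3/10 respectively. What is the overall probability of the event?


P(A) = P(A|B1)P(B1) + P(A|B2)P(B2) + P(A|B3)P(B3)
= 2/11*13/15 + 4/9*1/15 + 3/10*1/15
= 26/165 + 4/135 + 1/50 = 3077/14850

3077/14850


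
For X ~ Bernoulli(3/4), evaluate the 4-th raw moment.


For Bernoulli: X in {0,1}
E[X^4] = 0^4*(1-3/4) + 1^4*3/4 = 3/4

3/4


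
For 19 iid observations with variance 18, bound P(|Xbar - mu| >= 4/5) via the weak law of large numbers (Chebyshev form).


Var(Xbar) = Var(X)/n = 18/19
Chebyshev: P(|Xbar-mu| >= 4/5) <= Var(Xbar)/(4/5)^2 = (18/19)/(16/25) = 225/152
Bound exceeds 1, so trivial bound: 1

1


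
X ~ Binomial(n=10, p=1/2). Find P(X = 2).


P(X=2) = C(10,2) * p^2 * (1-p)^8
= 45 * 1/4 * 1/256
= 45/1024

45/1024


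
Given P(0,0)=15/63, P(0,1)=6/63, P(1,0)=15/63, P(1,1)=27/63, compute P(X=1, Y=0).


Read from table: P(X=1, Y=0) = 15/63 = 5/21

5/21


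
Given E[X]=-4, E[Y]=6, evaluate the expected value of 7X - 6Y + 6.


E[7X - 6Y + 6] = 7*E[X] - 6*E[Y] + 6
= (7)*(-4) + (-6)*(6) + (6)
= -28 - 36 + 6 = -58

-58


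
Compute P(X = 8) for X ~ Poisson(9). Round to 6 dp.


P(X=8) = e^(-9) * 9^8 / 8!
≈ 0.0001234098041 * 43046721 / 40320
≈ 0.131756

0.131756


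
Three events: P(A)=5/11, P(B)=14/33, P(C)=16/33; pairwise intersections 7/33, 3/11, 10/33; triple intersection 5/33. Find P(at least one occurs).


P(A∪B∪C) = P(A)+P(B)+P(C) - P(AB)-P(AC)-P(BC) + P(ABC)
= 5/11+14/33+16/33 - 7/33-3/11-10/33 + 5/33
= 8/11

8/11


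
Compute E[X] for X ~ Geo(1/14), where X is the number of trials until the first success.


For geometric (trials until first success), E[X] = 1/p = 1/(1/14) = 14

14


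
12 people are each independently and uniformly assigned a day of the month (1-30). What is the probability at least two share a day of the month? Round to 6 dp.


P(all different) = prod((30-i)/30 for i=0..11) = 0.077959
P(at least one match) = 1 - 0.077959 = 0.922041

0.922041


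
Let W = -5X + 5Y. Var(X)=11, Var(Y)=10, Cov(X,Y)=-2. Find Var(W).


Var(-5X + 5Y) = (-5)^2*Var(X) + 5^2*Var(Y) + 2*(-5)*5*Cov(X,Y)
= 25*11 + 25*10 - 50*(-2)
= 275 + 250 + 100 = 625

625


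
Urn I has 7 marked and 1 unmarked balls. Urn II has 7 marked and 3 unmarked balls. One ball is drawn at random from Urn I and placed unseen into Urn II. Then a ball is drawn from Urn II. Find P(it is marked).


P(transfer marked) = 7/8; P(transfer unmarked) = 1/8
If marked transferred: Urn II has 8 marked of 11, so P(marked|marked moved) = 8/11
If unmarked transferred: Urn II has 7 marked of 11, so P(marked|unmarked moved) = 7/11
By total probability: P(marked) = 7/8*8/11 + 1/8*7/11 = 63/88

63/88


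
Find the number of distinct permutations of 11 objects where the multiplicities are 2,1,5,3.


11! = 39916800
Denominator: 2!=2 * 1!=1 * 5!=120 * 3!=6
Coefficient = 39916800 / 1440 = 27720

27720


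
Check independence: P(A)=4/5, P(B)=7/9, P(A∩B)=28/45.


P(A)*P(B) = 4/5*7/9 = 28/45
P(A∩B) = 28/45, which equals P(A)P(B), so independent

Yes, A and B are independent


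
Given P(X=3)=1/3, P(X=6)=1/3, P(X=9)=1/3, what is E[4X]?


E[4X] = sum(g(x)*P(x))
= 12*1/3 + 24*1/3 + 36*1/3
= 24

24


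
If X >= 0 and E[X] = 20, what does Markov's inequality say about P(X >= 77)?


Markov: P(X >= a) <= E[X]/a
P(X >= 77) <= 20/77

20/77


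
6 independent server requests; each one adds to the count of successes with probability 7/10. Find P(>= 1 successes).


P(at least one) = 1 - P(none)
P(none) = (1 - 7/10)^6 = (3/10)^6 = 729/1000000
P(at least one) = 1 - 729/1000000 = 999271/1000000

999271/1000000


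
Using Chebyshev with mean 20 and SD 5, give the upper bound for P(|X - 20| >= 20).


k = 20/5 = 4
Chebyshev: P(|X-mu| >= k*sigma) <= 1/k^2 = 1/4^2 = 1/16

1/16


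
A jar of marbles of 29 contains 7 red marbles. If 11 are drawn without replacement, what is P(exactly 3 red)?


P(X=3) = C(7,3)*C(22,8) / C(29,11)
= 35*319770 / 34597290
= 11191950/34597290 = 2805/8671

2805/8671


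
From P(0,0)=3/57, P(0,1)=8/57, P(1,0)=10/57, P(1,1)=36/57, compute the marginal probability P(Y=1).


P(Y=1) = P(0,1)+P(1,1) = 8/57 + 36/57 = 44/57

44/57
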